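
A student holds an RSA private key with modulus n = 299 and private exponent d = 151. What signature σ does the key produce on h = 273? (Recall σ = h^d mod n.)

h^151 mod 299 = 247

247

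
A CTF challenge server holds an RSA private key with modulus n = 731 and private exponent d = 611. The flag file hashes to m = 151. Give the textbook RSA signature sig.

m^2 ≡ 151^2 = 22801 ≡ 140
m^4 ≡ 140^2 = 19600 ≡ 594
m^8 ≡ 594^2 = 352836 ≡ 494
m^16 ≡ 494^2 = 244036 ≡ 613
m^32 ≡ 613^2 = 375769 ≡ 35
m^64 ≡ 35^2 = 1225 ≡ 494
m^128 ≡ 494^2 = 244036 ≡ 613
m^256 ≡ 613^2 = 375769 ≡ 35
m^512 ≡ 35^2 = 1225 ≡ 494
611 = 512 + 64 + 32 + 2 + 1, so m^611 ≡ 494·494·35·140·151 ≡ 247 (mod 731)

247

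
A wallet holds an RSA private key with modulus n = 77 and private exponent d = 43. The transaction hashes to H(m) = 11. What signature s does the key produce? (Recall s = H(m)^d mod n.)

11

(H(m))^2 ≡ 11^2 = 121 ≡ 44
(H(m))^4 ≡ 44^2 = 1936 ≡ 11
(H(m))^8 ≡ 11^2 = 121 ≡ 44
(H(m))^16 ≡ 44^2 = 1936 ≡ 11
(H(m))^32 ≡ 11^2 = 121 ≡ 44
43 = 32 + 8 + 2 + 1, so (H(m))^43 ≡ 44·44·44·11 ≡ 11 (mod 77)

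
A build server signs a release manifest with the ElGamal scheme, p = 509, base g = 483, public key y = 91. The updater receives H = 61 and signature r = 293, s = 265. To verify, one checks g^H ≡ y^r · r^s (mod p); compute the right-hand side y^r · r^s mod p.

91^293 mod 509 = 261
293^265 mod 509 = 122
y^r · r^s ≡ 261·122 = 31842 ≡ 284 (mod 509)

284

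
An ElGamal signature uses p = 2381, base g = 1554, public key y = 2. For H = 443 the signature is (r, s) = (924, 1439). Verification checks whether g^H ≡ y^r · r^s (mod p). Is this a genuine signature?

Left side g^H mod p:
Squares mod 2381: 1554^1≡1554, 1554^2≡582, 1554^4≡622, 1554^8≡1162, 1554^16≡217, 1554^32≡1850, 1554^64≡1003, 1554^128≡1227, 1554^256≡737
443 = 256 + 128 + 32 + 16 + 8 + 2 + 1, so 1554^443 ≡ 737·1227·1850·217·1162·582·1554 ≡ 88 (mod 2381)
Right side y^r · r^s mod p:
Squares mod 2381: 2^1≡2, 2^2≡4, 2^4≡16, 2^8≡256, 2^16≡1249, 2^32≡446, 2^64≡1293, 2^128≡387, 2^256≡2147, 2^512≡2374
924 = 512 + 256 + 128 + 16 + 8 + 4, so 2^924 ≡ 2374·2147·387·1249·256·16 ≡ 1324 (mod 2381)
Squares mod 2381: 924^1≡924, 924^2≡1378, 924^4≡1227, 924^8≡737, 924^16≡301, 924^32≡123, 924^64≡843, 924^128≡1111, 924^256≡963, 924^512≡1160, 924^1024≡335
1439 = 1024 + 256 + 128 + 16 + 8 + 4 + 2 + 1, so 924^1439 ≡ 335·963·1111·301·737·1227·1378·924 ≡ 72 (mod 2381)
1324·72 = 95328 ≡ 88 (mod 2381)
88 ≡ 88 (mod 2381), so the signature is genuine.

genuine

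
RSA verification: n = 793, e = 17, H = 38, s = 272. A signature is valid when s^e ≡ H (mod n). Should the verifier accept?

s^2 ≡ 272^2 = 73984 ≡ 235
s^4 ≡ 235^2 = 55225 ≡ 508
s^8 ≡ 508^2 = 258064 ≡ 339
s^16 ≡ 339^2 = 114921 ≡ 729
17 = 16 + 1, so s^17 ≡ 729·272 ≡ 38 (mod 793)
s^17 mod 793 = 38 matches H.

accept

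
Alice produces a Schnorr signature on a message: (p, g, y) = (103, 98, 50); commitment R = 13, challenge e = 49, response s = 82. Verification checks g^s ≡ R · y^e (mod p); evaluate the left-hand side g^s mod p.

63

98^2 = 9604 ≡ 25
98^4 ≡ 25^2 = 625 ≡ 7
98^8 ≡ 7^2 = 49
98^16 ≡ 49^2 = 2401 ≡ 32
98^32 ≡ 32^2 = 1024 ≡ 97
98^64 ≡ 97^2 = 9409 ≡ 36
82 = 64 + 16 + 2, so 98^82 ≡ 36·32·25 ≡ 63 (mod 103)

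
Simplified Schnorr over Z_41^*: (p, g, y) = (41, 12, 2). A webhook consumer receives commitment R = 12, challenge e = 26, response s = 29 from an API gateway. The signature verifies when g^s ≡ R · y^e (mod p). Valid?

yes

g^s mod p:
12^2 = 144 ≡ 21
12^4 ≡ 21^2 = 441 ≡ 31
12^8 ≡ 31^2 = 961 ≡ 18
12^16 ≡ 18^2 = 324 ≡ 37
29 = 16 + 8 + 4 + 1, so 12^29 ≡ 37·18·31·12 ≡ 30 (mod 41)
R · y^e mod p:
2^2 = 4
2^4 ≡ 4^2 = 16
2^8 ≡ 16^2 = 256 ≡ 10
2^16 ≡ 10^2 = 100 ≡ 18
26 = 16 + 8 + 2, so 2^26 ≡ 18·10·4 ≡ 23 (mod 41)
12·23 = 276 ≡ 30 (mod 41)
30 ≡ 30 (mod 41); signature holds.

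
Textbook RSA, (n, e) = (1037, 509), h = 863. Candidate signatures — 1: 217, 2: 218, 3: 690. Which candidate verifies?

1

Candidate 1: 217^509 mod 1037 = 863
  → matches h = 863
Candidate 2: 218^509 mod 1037 = 481
Candidate 3: 690^509 mod 1037 = 45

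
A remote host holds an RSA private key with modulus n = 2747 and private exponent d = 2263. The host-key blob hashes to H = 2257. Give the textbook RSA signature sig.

2017

Squares mod 2747: H^1≡2257, H^2≡1111, H^4≡918, H^8≡2142, H^16≡674, H^32≡1021, H^64≡1328, H^128≡10, H^256≡100, H^512≡1759, H^1024≡959, H^2048≡2183
2263 = 2048 + 128 + 64 + 16 + 4 + 2 + 1, so H^2263 ≡ 2183·10·1328·674·918·1111·2257 ≡ 2017 (mod 2747)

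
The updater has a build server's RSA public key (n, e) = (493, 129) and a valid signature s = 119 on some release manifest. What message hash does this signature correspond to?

s^2 ≡ 119^2 = 14161 ≡ 357
s^4 ≡ 357^2 = 127449 ≡ 255
s^8 ≡ 255^2 = 65025 ≡ 442
s^16 ≡ 442^2 = 195364 ≡ 136
s^32 ≡ 136^2 = 18496 ≡ 255
s^64 ≡ 255^2 = 65025 ≡ 442
s^128 ≡ 442^2 = 195364 ≡ 136
129 = 128 + 1, so s^129 ≡ 136·119 ≡ 408 (mod 493)

408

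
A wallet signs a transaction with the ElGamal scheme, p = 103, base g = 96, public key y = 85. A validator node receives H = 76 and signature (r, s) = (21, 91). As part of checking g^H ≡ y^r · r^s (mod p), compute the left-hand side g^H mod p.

33

96^2 = 9216 ≡ 49
96^4 ≡ 49^2 = 2401 ≡ 32
96^8 ≡ 32^2 = 1024 ≡ 97
96^16 ≡ 97^2 = 9409 ≡ 36
96^32 ≡ 36^2 = 1296 ≡ 60
96^64 ≡ 60^2 = 3600 ≡ 98
76 = 64 + 8 + 4, so 96^76 ≡ 98·97·32 ≡ 33 (mod 103)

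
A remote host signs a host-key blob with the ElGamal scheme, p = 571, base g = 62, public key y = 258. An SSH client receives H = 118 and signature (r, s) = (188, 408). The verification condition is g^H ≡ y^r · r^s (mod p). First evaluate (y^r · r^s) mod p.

258^188 mod 571 = 16
188^408 mod 571 = 214
y^r · r^s ≡ 16·214 = 3424 ≡ 569 (mod 571)

569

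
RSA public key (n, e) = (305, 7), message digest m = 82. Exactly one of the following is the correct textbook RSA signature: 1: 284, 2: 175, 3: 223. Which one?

Candidate 1: Squares mod 305: 284^1≡284, 284^2≡136, 284^4≡196; 7 = 4 + 2 + 1, so 284^7 ≡ 196·136·284 ≡ 204 (mod 305)
Candidate 2: Squares mod 305: 175^1≡175, 175^2≡125, 175^4≡70; 7 = 4 + 2 + 1, so 175^7 ≡ 70·125·175 ≡ 150 (mod 305)
Candidate 3: Squares mod 305: 223^1≡223, 223^2≡14, 223^4≡196; 7 = 4 + 2 + 1, so 223^7 ≡ 196·14·223 ≡ 82 (mod 305)
  → matches m = 82

3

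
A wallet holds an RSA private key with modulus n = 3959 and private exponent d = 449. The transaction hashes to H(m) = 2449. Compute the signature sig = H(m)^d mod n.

1792

(H(m))^2 ≡ 2449^2 = 5997601 ≡ 3675
(H(m))^4 ≡ 3675^2 = 13505625 ≡ 1476
(H(m))^8 ≡ 1476^2 = 2178576 ≡ 1126
(H(m))^16 ≡ 1126^2 = 1267876 ≡ 996
(H(m))^32 ≡ 996^2 = 992016 ≡ 2266
(H(m))^64 ≡ 2266^2 = 5134756 ≡ 3892
(H(m))^128 ≡ 3892^2 = 15147664 ≡ 530
(H(m))^256 ≡ 530^2 = 280900 ≡ 3770
449 = 256 + 128 + 64 + 1, so (H(m))^449 ≡ 3770·530·3892·2449 ≡ 1792 (mod 3959)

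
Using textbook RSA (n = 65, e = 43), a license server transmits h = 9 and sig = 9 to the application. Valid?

sig^2 ≡ 9^2 = 81 ≡ 16
sig^4 ≡ 16^2 = 256 ≡ 61
sig^8 ≡ 61^2 = 3721 ≡ 16
sig^16 ≡ 16^2 = 256 ≡ 61
sig^32 ≡ 61^2 = 3721 ≡ 16
43 = 32 + 8 + 2 + 1, so sig^43 ≡ 16·16·16·9 ≡ 9 (mod 65)
9 = h, so the signature checks out.

yes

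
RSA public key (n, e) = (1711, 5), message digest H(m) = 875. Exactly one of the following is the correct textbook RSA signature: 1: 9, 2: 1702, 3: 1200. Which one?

1

Candidate 1: Squares mod 1711: 9^1≡9, 9^2≡81, 9^4≡1428; 5 = 4 + 1, so 9^5 ≡ 1428·9 ≡ 875 (mod 1711)
  → matches H(m) = 875
Candidate 2: Squares mod 1711: 1702^1≡1702, 1702^2≡81, 1702^4≡1428; 5 = 4 + 1, so 1702^5 ≡ 1428·1702 ≡ 836 (mod 1711)
Candidate 3: Squares mod 1711: 1200^1≡1200, 1200^2≡1049, 1200^4≡228; 5 = 4 + 1, so 1200^5 ≡ 228·1200 ≡ 1551 (mod 1711)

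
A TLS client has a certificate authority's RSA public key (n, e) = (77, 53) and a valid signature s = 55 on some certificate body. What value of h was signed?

Squares mod 77: s^1≡55, s^2≡22, s^4≡22, s^8≡22, s^16≡22, s^32≡22
53 = 32 + 16 + 4 + 1, so s^53 ≡ 22·22·22·55 ≡ 55 (mod 77)

55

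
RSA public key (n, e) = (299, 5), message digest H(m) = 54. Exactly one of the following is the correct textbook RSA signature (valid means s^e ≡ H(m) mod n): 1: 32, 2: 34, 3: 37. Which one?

Candidate 1: Squares mod 299: 32^1≡32, 32^2≡127, 32^4≡282; 5 = 4 + 1, so 32^5 ≡ 282·32 ≡ 54 (mod 299)
  → matches H(m) = 54
Candidate 2: Squares mod 299: 34^1≡34, 34^2≡259, 34^4≡105; 5 = 4 + 1, so 34^5 ≡ 105·34 ≡ 281 (mod 299)
Candidate 3: Squares mod 299: 37^1≡37, 37^2≡173, 37^4≡29; 5 = 4 + 1, so 37^5 ≡ 29·37 ≡ 176 (mod 299)

1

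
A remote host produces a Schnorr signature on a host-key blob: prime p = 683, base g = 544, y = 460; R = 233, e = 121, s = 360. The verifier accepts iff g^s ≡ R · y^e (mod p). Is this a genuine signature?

genuine

g^s mod p:
Squares mod 683: 544^1≡544, 544^2≡197, 544^4≡561, 544^8≡541, 544^16≡357, 544^32≡411, 544^64≡220, 544^128≡590, 544^256≡453
360 = 256 + 64 + 32 + 8, so 544^360 ≡ 453·220·411·541 ≡ 48 (mod 683)
R · y^e mod p:
Squares mod 683: 460^1≡460, 460^2≡553, 460^4≡508, 460^8≡573, 460^16≡489, 460^32≡71, 460^64≡260
121 = 64 + 32 + 16 + 8 + 1, so 460^121 ≡ 260·71·489·573·460 ≡ 9 (mod 683)
233·9 = 2097 ≡ 48 (mod 683)
48 ≡ 48 (mod 683); signature holds.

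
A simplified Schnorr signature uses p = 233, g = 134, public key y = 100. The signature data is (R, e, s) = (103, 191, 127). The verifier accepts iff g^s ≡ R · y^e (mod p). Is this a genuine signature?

genuine

g^s mod p:
134^127 mod 233 = 209
R · y^e mod p:
100^191 mod 233 = 183
103·183 = 18849 ≡ 209 (mod 233)
209 ≡ 209 (mod 233); signature holds.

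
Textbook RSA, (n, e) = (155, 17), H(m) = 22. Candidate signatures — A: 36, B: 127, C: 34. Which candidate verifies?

B

Candidate A: Squares mod 155: 36^1≡36, 36^2≡56, 36^4≡36, 36^8≡56, 36^16≡36; 17 = 16 + 1, so 36^17 ≡ 36·36 ≡ 56 (mod 155)
Candidate B: Squares mod 155: 127^1≡127, 127^2≡9, 127^4≡81, 127^8≡51, 127^16≡121; 17 = 16 + 1, so 127^17 ≡ 121·127 ≡ 22 (mod 155)
  → matches H(m) = 22
Candidate C: Squares mod 155: 34^1≡34, 34^2≡71, 34^4≡81, 34^8≡51, 34^16≡121; 17 = 16 + 1, so 34^17 ≡ 121·34 ≡ 84 (mod 155)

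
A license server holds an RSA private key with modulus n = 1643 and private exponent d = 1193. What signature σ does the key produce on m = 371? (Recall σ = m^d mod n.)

371

m^2 ≡ 371^2 = 137641 ≡ 1272
m^4 ≡ 1272^2 = 1617984 ≡ 1272
m^8 ≡ 1272^2 = 1617984 ≡ 1272
m^16 ≡ 1272^2 = 1617984 ≡ 1272
m^32 ≡ 1272^2 = 1617984 ≡ 1272
m^64 ≡ 1272^2 = 1617984 ≡ 1272
m^128 ≡ 1272^2 = 1617984 ≡ 1272
m^256 ≡ 1272^2 = 1617984 ≡ 1272
m^512 ≡ 1272^2 = 1617984 ≡ 1272
m^1024 ≡ 1272^2 = 1617984 ≡ 1272
1193 = 1024 + 128 + 32 + 8 + 1, so m^1193 ≡ 1272·1272·1272·1272·371 ≡ 371 (mod 1643)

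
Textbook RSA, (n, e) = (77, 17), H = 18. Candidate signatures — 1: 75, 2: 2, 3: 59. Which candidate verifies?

Candidate 1: Squares mod 77: 75^1≡75, 75^2≡4, 75^4≡16, 75^8≡25, 75^16≡9; 17 = 16 + 1, so 75^17 ≡ 9·75 ≡ 59 (mod 77)
Candidate 2: Squares mod 77: 2^1≡2, 2^2≡4, 2^4≡16, 2^8≡25, 2^16≡9; 17 = 16 + 1, so 2^17 ≡ 9·2 ≡ 18 (mod 77)
  → matches H = 18
Candidate 3: Squares mod 77: 59^1≡59, 59^2≡16, 59^4≡25, 59^8≡9, 59^16≡4; 17 = 16 + 1, so 59^17 ≡ 4·59 ≡ 5 (mod 77)

2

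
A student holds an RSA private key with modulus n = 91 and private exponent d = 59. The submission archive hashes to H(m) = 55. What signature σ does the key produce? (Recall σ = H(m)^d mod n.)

48

Squares mod 91: (H(m))^1≡55, (H(m))^2≡22, (H(m))^4≡29, (H(m))^8≡22, (H(m))^16≡29, (H(m))^32≡22
59 = 32 + 16 + 8 + 2 + 1, so (H(m))^59 ≡ 22·29·22·22·55 ≡ 48 (mod 91)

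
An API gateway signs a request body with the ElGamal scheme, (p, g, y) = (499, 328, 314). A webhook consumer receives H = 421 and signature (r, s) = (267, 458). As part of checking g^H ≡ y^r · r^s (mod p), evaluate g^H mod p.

328^2 = 107584 ≡ 299
328^4 ≡ 299^2 = 89401 ≡ 80
328^8 ≡ 80^2 = 6400 ≡ 412
328^16 ≡ 412^2 = 169744 ≡ 84
328^32 ≡ 84^2 = 7056 ≡ 70
328^64 ≡ 70^2 = 4900 ≡ 409
328^128 ≡ 409^2 = 167281 ≡ 116
328^256 ≡ 116^2 = 13456 ≡ 482
421 = 256 + 128 + 32 + 4 + 1, so 328^421 ≡ 482·116·70·80·328 ≡ 43 (mod 499)

43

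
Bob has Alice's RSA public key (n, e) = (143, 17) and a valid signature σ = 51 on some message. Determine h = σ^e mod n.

116

σ^2 ≡ 51^2 = 2601 ≡ 27
σ^4 ≡ 27^2 = 729 ≡ 14
σ^8 ≡ 14^2 = 196 ≡ 53
σ^16 ≡ 53^2 = 2809 ≡ 92
17 = 16 + 1, so σ^17 ≡ 92·51 ≡ 116 (mod 143)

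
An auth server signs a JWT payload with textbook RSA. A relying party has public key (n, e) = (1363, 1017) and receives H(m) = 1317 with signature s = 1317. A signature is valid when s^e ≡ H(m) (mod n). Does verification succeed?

s^1017 mod 1363 = 1317
1317 = H(m), so the signature checks out.

passes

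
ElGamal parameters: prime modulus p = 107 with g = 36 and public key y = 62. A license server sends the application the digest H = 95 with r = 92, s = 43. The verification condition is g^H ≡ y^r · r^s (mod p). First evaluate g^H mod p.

36^2 = 1296 ≡ 12
36^4 ≡ 12^2 = 144 ≡ 37
36^8 ≡ 37^2 = 1369 ≡ 85
36^16 ≡ 85^2 = 7225 ≡ 56
36^32 ≡ 56^2 = 3136 ≡ 33
36^64 ≡ 33^2 = 1089 ≡ 19
95 = 64 + 16 + 8 + 4 + 2 + 1, so 36^95 ≡ 19·56·85·37·12·36 ≡ 62 (mod 107)

62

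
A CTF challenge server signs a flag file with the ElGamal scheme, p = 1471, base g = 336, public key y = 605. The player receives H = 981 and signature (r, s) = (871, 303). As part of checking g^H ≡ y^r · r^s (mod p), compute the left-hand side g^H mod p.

336

336^2 = 112896 ≡ 1100
336^4 ≡ 1100^2 = 1210000 ≡ 838
336^8 ≡ 838^2 = 702244 ≡ 577
336^16 ≡ 577^2 = 332929 ≡ 483
336^32 ≡ 483^2 = 233289 ≡ 871
336^64 ≡ 871^2 = 758641 ≡ 1076
336^128 ≡ 1076^2 = 1157776 ≡ 99
336^256 ≡ 99^2 = 9801 ≡ 975
336^512 ≡ 975^2 = 950625 ≡ 359
981 = 512 + 256 + 128 + 64 + 16 + 4 + 1, so 336^981 ≡ 359·975·99·1076·483·838·336 ≡ 336 (mod 1471)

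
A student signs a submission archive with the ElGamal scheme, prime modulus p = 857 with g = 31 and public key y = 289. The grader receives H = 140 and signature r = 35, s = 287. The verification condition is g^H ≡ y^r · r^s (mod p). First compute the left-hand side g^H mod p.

477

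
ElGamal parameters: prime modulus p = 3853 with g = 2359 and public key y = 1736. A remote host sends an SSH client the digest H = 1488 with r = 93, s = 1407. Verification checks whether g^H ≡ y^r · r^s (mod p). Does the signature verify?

does not verify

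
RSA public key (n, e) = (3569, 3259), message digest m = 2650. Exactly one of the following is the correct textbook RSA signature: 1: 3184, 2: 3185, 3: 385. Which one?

Candidate 1: Squares mod 3569: 3184^1≡3184, 3184^2≡1896, 3184^4≡833, 3184^8≡1503, 3184^16≡3401, 3184^32≡3241, 3184^64≡514, 3184^128≡90, 3184^256≡962, 3184^512≡1073, 3184^1024≡2111, 3184^2048≡2209; 3259 = 2048 + 1024 + 128 + 32 + 16 + 8 + 2 + 1, so 3184^3259 ≡ 2209·2111·90·3241·3401·1503·1896·3184 ≡ 2650 (mod 3569)
  → matches m = 2650
Candidate 2: Squares mod 3569: 3185^1≡3185, 3185^2≡1127, 3185^4≡3134, 3185^8≡68, 3185^16≡1055, 3185^32≡3066, 3185^64≡3179, 3185^128≡2202, 3185^256≡2102, 3185^512≡3551, 3185^1024≡324, 3185^2048≡1475; 3259 = 2048 + 1024 + 128 + 32 + 16 + 8 + 2 + 1, so 3185^3259 ≡ 1475·324·2202·3066·1055·68·1127·3185 ≡ 1725 (mod 3569)
Candidate 3: Squares mod 3569: 385^1≡385, 385^2≡1896, 385^4≡833, 385^8≡1503, 385^16≡3401, 385^32≡3241, 385^64≡514, 385^128≡90, 385^256≡962, 385^512≡1073, 385^1024≡2111, 385^2048≡2209; 3259 = 2048 + 1024 + 128 + 32 + 16 + 8 + 2 + 1, so 385^3259 ≡ 2209·2111·90·3241·3401·1503·1896·385 ≡ 919 (mod 3569)

1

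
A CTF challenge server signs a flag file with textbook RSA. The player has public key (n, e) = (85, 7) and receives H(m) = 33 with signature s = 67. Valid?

s^2 ≡ 67^2 = 4489 ≡ 69
s^4 ≡ 69^2 = 4761 ≡ 1
7 = 4 + 2 + 1, so s^7 ≡ 1·69·67 ≡ 33 (mod 85)
s^7 mod 85 = 33 matches H(m).

yes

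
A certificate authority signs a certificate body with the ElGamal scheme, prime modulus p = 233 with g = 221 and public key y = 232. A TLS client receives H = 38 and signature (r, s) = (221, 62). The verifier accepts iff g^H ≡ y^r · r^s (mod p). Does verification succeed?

Left side g^H mod p:
221^2 = 48841 ≡ 144
221^4 ≡ 144^2 = 20736 ≡ 232
221^8 ≡ 232^2 = 53824 ≡ 1
221^16 ≡ 1^2 = 1
221^32 ≡ 1^2 = 1
38 = 32 + 4 + 2, so 221^38 ≡ 1·232·144 ≡ 89 (mod 233)
Right side y^r · r^s mod p:
232^2 = 53824 ≡ 1
232^4 ≡ 1^2 = 1
232^8 ≡ 1^2 = 1
232^16 ≡ 1^2 = 1
232^32 ≡ 1^2 = 1
232^64 ≡ 1^2 = 1
232^128 ≡ 1^2 = 1
221 = 128 + 64 + 16 + 8 + 4 + 1, so 232^221 ≡ 1·1·1·1·1·232 ≡ 232 (mod 233)
221^2 = 48841 ≡ 144
221^4 ≡ 144^2 = 20736 ≡ 232
221^8 ≡ 232^2 = 53824 ≡ 1
221^16 ≡ 1^2 = 1
221^32 ≡ 1^2 = 1
62 = 32 + 16 + 8 + 4 + 2, so 221^62 ≡ 1·1·1·232·144 ≡ 89 (mod 233)
232·89 = 20648 ≡ 144 (mod 233)
89 ≠ 144, so verification fails.

fails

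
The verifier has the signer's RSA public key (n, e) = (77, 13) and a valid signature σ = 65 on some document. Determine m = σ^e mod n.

σ^2 ≡ 65^2 = 4225 ≡ 67
σ^4 ≡ 67^2 = 4489 ≡ 23
σ^8 ≡ 23^2 = 529 ≡ 67
13 = 8 + 4 + 1, so σ^13 ≡ 67·23·65 ≡ 65 (mod 77)

65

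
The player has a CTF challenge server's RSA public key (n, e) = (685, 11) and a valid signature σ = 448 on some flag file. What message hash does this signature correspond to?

σ^2 ≡ 448^2 = 200704 ≡ 684
σ^4 ≡ 684^2 = 467856 ≡ 1
σ^8 ≡ 1^2 = 1
11 = 8 + 2 + 1, so σ^11 ≡ 1·684·448 ≡ 237 (mod 685)

237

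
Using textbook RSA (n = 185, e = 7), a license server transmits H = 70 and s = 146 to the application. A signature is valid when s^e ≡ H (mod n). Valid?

no

s^7 mod 185 = 131
The recovered value 131 does not match the digest 70.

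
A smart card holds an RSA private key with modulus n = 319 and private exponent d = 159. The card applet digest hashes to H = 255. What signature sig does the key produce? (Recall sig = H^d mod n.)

83

Squares mod 319: H^1≡255, H^2≡268, H^4≡49, H^8≡168, H^16≡152, H^32≡136, H^64≡313, H^128≡36
159 = 128 + 16 + 8 + 4 + 2 + 1, so H^159 ≡ 36·152·168·49·268·255 ≡ 83 (mod 319)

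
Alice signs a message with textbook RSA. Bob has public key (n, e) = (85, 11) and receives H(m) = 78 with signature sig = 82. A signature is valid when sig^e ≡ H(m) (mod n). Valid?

yes

sig^2 ≡ 82^2 = 6724 ≡ 9
sig^4 ≡ 9^2 = 81
sig^8 ≡ 81^2 = 6561 ≡ 16
11 = 8 + 2 + 1, so sig^11 ≡ 16·9·82 ≡ 78 (mod 85)
Since 78 equals the digest 78, verification succeeds.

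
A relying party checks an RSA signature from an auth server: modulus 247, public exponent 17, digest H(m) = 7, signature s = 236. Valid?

Squares mod 247: s^1≡236, s^2≡121, s^4≡68, s^8≡178, s^16≡68
17 = 16 + 1, so s^17 ≡ 68·236 ≡ 240 (mod 247)
The recovered value 240 does not match the digest 7.

no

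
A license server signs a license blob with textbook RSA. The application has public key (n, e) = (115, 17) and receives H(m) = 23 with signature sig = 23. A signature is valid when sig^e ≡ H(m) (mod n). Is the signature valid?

valid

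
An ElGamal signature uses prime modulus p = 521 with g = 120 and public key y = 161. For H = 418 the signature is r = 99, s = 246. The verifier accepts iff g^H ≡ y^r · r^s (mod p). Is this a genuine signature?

Left side g^H mod p:
120^2 = 14400 ≡ 333
120^4 ≡ 333^2 = 110889 ≡ 437
120^8 ≡ 437^2 = 190969 ≡ 283
120^16 ≡ 283^2 = 80089 ≡ 376
120^32 ≡ 376^2 = 141376 ≡ 185
120^64 ≡ 185^2 = 34225 ≡ 360
120^128 ≡ 360^2 = 129600 ≡ 392
120^256 ≡ 392^2 = 153664 ≡ 490
418 = 256 + 128 + 32 + 2, so 120^418 ≡ 490·392·185·333 ≡ 419 (mod 521)
Right side y^r · r^s mod p:
161^2 = 25921 ≡ 392
161^4 ≡ 392^2 = 153664 ≡ 490
161^8 ≡ 490^2 = 240100 ≡ 440
161^16 ≡ 440^2 = 193600 ≡ 309
161^32 ≡ 309^2 = 95481 ≡ 138
161^64 ≡ 138^2 = 19044 ≡ 288
99 = 64 + 32 + 2 + 1, so 161^99 ≡ 288·138·392·161 ≡ 88 (mod 521)
99^2 = 9801 ≡ 423
99^4 ≡ 423^2 = 178929 ≡ 226
99^8 ≡ 226^2 = 51076 ≡ 18
99^16 ≡ 18^2 = 324
99^32 ≡ 324^2 = 104976 ≡ 255
99^64 ≡ 255^2 = 65025 ≡ 421
99^128 ≡ 421^2 = 177241 ≡ 101
246 = 128 + 64 + 32 + 16 + 4 + 2, so 99^246 ≡ 101·421·255·324·226·423 ≡ 421 (mod 521)
88·421 = 37048 ≡ 57 (mod 521)
419 ≠ 57, so verification fails.

forged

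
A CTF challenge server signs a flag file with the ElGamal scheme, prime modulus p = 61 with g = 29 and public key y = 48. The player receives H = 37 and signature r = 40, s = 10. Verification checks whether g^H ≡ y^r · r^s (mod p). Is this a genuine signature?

forged

Left side g^H mod p:
29^2 = 841 ≡ 48
29^4 ≡ 48^2 = 2304 ≡ 47
29^8 ≡ 47^2 = 2209 ≡ 13
29^16 ≡ 13^2 = 169 ≡ 47
29^32 ≡ 47^2 = 2209 ≡ 13
37 = 32 + 4 + 1, so 29^37 ≡ 13·47·29 ≡ 29 (mod 61)
Right side y^r · r^s mod p:
48^2 = 2304 ≡ 47
48^4 ≡ 47^2 = 2209 ≡ 13
48^8 ≡ 13^2 = 169 ≡ 47
48^16 ≡ 47^2 = 2209 ≡ 13
48^32 ≡ 13^2 = 169 ≡ 47
40 = 32 + 8, so 48^40 ≡ 47·47 ≡ 13 (mod 61)
40^2 = 1600 ≡ 14
40^4 ≡ 14^2 = 196 ≡ 13
40^8 ≡ 13^2 = 169 ≡ 47
10 = 8 + 2, so 40^10 ≡ 47·14 ≡ 48 (mod 61)
13·48 = 624 ≡ 14 (mod 61)
29 ≠ 14, so verification fails.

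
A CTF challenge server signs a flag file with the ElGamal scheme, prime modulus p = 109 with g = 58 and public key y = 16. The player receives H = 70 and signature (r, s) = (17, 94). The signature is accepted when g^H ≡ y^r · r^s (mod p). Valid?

Left side g^H mod p:
58^2 = 3364 ≡ 94
58^4 ≡ 94^2 = 8836 ≡ 7
58^8 ≡ 7^2 = 49
58^16 ≡ 49^2 = 2401 ≡ 3
58^32 ≡ 3^2 = 9
58^64 ≡ 9^2 = 81
70 = 64 + 4 + 2, so 58^70 ≡ 81·7·94 ≡ 106 (mod 109)
Right side y^r · r^s mod p:
16^2 = 256 ≡ 38
16^4 ≡ 38^2 = 1444 ≡ 27
16^8 ≡ 27^2 = 729 ≡ 75
16^16 ≡ 75^2 = 5625 ≡ 66
17 = 16 + 1, so 16^17 ≡ 66·16 ≡ 75 (mod 109)
17^2 = 289 ≡ 71
17^4 ≡ 71^2 = 5041 ≡ 27
17^8 ≡ 27^2 = 729 ≡ 75
17^16 ≡ 75^2 = 5625 ≡ 66
17^32 ≡ 66^2 = 4356 ≡ 105
17^64 ≡ 105^2 = 11025 ≡ 16
94 = 64 + 16 + 8 + 4 + 2, so 17^94 ≡ 16·66·75·27·71 ≡ 82 (mod 109)
75·82 = 6150 ≡ 46 (mod 109)
106 ≠ 46, so verification fails.

no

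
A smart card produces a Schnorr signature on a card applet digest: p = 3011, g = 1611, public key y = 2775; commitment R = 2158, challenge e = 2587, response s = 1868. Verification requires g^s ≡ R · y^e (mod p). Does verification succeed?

g^s mod p:
Squares mod 3011: 1611^1≡1611, 1611^2≡2850, 1611^4≡1833, 1611^8≡2624, 1611^16≡2230, 1611^32≡1739, 1611^64≡1077, 1611^128≡694, 1611^256≡2887, 1611^512≡321, 1611^1024≡667
1868 = 1024 + 512 + 256 + 64 + 8 + 4, so 1611^1868 ≡ 667·321·2887·1077·2624·1833 ≡ 909 (mod 3011)
R · y^e mod p:
Squares mod 3011: 2775^1≡2775, 2775^2≡1498, 2775^4≡809, 2775^8≡1094, 2775^16≡1469, 2775^32≡2085, 2775^64≡2352, 2775^128≡697, 2775^256≡1038, 2775^512≡2517, 2775^1024≡145, 2775^2048≡2959
2587 = 2048 + 512 + 16 + 8 + 2 + 1, so 2775^2587 ≡ 2959·2517·1469·1094·1498·2775 ≡ 1705 (mod 3011)
2158·1705 = 3679390 ≡ 2959 (mod 3011)
909 ≠ 2959; the check fails.

fails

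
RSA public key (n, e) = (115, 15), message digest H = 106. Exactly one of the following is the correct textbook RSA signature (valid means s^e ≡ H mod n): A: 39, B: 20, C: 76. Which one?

Candidate A: 39^15 mod 115 = 9
Candidate B: 20^15 mod 115 = 80
Candidate C: 76^15 mod 115 = 106
  → matches H = 106

C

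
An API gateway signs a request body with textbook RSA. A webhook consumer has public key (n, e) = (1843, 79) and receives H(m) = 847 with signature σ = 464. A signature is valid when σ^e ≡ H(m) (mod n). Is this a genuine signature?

forged

σ^2 ≡ 464^2 = 215296 ≡ 1508
σ^4 ≡ 1508^2 = 2274064 ≡ 1645
σ^8 ≡ 1645^2 = 2706025 ≡ 501
σ^16 ≡ 501^2 = 251001 ≡ 353
σ^32 ≡ 353^2 = 124609 ≡ 1128
σ^64 ≡ 1128^2 = 1272384 ≡ 714
79 = 64 + 8 + 4 + 2 + 1, so σ^79 ≡ 714·501·1645·1508·464 ≡ 996 (mod 1843)
The recovered value 996 does not match the digest 847.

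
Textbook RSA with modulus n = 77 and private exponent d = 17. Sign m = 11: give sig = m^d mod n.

44

Squares mod 77: m^1≡11, m^2≡44, m^4≡11, m^8≡44, m^16≡11
17 = 16 + 1, so m^17 ≡ 11·11 ≡ 44 (mod 77)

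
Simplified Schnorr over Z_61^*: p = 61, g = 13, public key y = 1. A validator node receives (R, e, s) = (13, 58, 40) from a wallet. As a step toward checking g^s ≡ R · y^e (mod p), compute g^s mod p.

13

13^2 = 169 ≡ 47
13^4 ≡ 47^2 = 2209 ≡ 13
13^8 ≡ 13^2 = 169 ≡ 47
13^16 ≡ 47^2 = 2209 ≡ 13
13^32 ≡ 13^2 = 169 ≡ 47
40 = 32 + 8, so 13^40 ≡ 47·47 ≡ 13 (mod 61)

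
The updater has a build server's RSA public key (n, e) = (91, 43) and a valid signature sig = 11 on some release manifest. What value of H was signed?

sig^2 ≡ 11^2 = 121 ≡ 30
sig^4 ≡ 30^2 = 900 ≡ 81
sig^8 ≡ 81^2 = 6561 ≡ 9
sig^16 ≡ 9^2 = 81
sig^32 ≡ 81^2 = 6561 ≡ 9
43 = 32 + 8 + 2 + 1, so sig^43 ≡ 9·9·30·11 ≡ 67 (mod 91)

67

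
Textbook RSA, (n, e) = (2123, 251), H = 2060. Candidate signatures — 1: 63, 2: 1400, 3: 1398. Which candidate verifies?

2

Candidate 1: Squares mod 2123: 63^1≡63, 63^2≡1846, 63^4≡301, 63^8≡1435, 63^16≡2038, 63^32≡856, 63^64≡301, 63^128≡1435; 251 = 128 + 64 + 32 + 16 + 8 + 2 + 1, so 63^251 ≡ 1435·301·856·2038·1435·1846·63 ≡ 723 (mod 2123)
Candidate 2: Squares mod 2123: 1400^1≡1400, 1400^2≡471, 1400^4≡1049, 1400^8≡687, 1400^16≡663, 1400^32≡108, 1400^64≡1049, 1400^128≡687; 251 = 128 + 64 + 32 + 16 + 8 + 2 + 1, so 1400^251 ≡ 687·1049·108·663·687·471·1400 ≡ 2060 (mod 2123)
  → matches H = 2060
Candidate 3: Squares mod 2123: 1398^1≡1398, 1398^2≡1244, 1398^4≡1992, 1398^8≡177, 1398^16≡1607, 1398^32≡881, 1398^64≡1266, 1398^128≡2014; 251 = 128 + 64 + 32 + 16 + 8 + 2 + 1, so 1398^251 ≡ 2014·1266·881·1607·177·1244·1398 ≡ 991 (mod 2123)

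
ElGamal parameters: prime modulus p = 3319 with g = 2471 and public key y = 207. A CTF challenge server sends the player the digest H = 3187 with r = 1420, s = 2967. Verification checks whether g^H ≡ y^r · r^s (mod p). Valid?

Left side g^H mod p:
2471^2 = 6105841 ≡ 2200
2471^4 ≡ 2200^2 = 4840000 ≡ 898
2471^8 ≡ 898^2 = 806404 ≡ 3206
2471^16 ≡ 3206^2 = 10278436 ≡ 2812
2471^32 ≡ 2812^2 = 7907344 ≡ 1486
2471^64 ≡ 1486^2 = 2208196 ≡ 1061
2471^128 ≡ 1061^2 = 1125721 ≡ 580
2471^256 ≡ 580^2 = 336400 ≡ 1181
2471^512 ≡ 1181^2 = 1394761 ≡ 781
2471^1024 ≡ 781^2 = 609961 ≡ 2584
2471^2048 ≡ 2584^2 = 6677056 ≡ 2547
3187 = 2048 + 1024 + 64 + 32 + 16 + 2 + 1, so 2471^3187 ≡ 2547·2584·1061·1486·2812·2200·2471 ≡ 263 (mod 3319)
Right side y^r · r^s mod p:
207^2 = 42849 ≡ 3021
207^4 ≡ 3021^2 = 9126441 ≡ 2510
207^8 ≡ 2510^2 = 6300100 ≡ 638
207^16 ≡ 638^2 = 407044 ≡ 2126
207^32 ≡ 2126^2 = 4519876 ≡ 2717
207^64 ≡ 2717^2 = 7382089 ≡ 633
207^128 ≡ 633^2 = 400689 ≡ 2409
207^256 ≡ 2409^2 = 5803281 ≡ 1669
207^512 ≡ 1669^2 = 2785561 ≡ 920
207^1024 ≡ 920^2 = 846400 ≡ 55
1420 = 1024 + 256 + 128 + 8 + 4, so 207^1420 ≡ 55·1669·2409·638·2510 ≡ 2304 (mod 3319)
1420^2 = 2016400 ≡ 1767
1420^4 ≡ 1767^2 = 3122289 ≡ 2429
1420^8 ≡ 2429^2 = 5900041 ≡ 2178
1420^16 ≡ 2178^2 = 4743684 ≡ 833
1420^32 ≡ 833^2 = 693889 ≡ 218
1420^64 ≡ 218^2 = 47524 ≡ 1058
1420^128 ≡ 1058^2 = 1119364 ≡ 861
1420^256 ≡ 861^2 = 741321 ≡ 1184
1420^512 ≡ 1184^2 = 1401856 ≡ 1238
1420^1024 ≡ 1238^2 = 1532644 ≡ 2585
1420^2048 ≡ 2585^2 = 6682225 ≡ 1078
2967 = 2048 + 512 + 256 + 128 + 16 + 4 + 2 + 1, so 1420^2967 ≡ 1078·1238·1184·861·833·2429·1767·1420 ≡ 2050 (mod 3319)
2304·2050 = 4723200 ≡ 263 (mod 3319)
263 ≡ 263 (mod 3319), so the signature is genuine.

yes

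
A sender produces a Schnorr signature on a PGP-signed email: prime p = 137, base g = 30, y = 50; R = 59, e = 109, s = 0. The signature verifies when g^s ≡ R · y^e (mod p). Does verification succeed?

g^s mod p:
30^0 mod 137 = 1
R · y^e mod p:
50^2 = 2500 ≡ 34
50^4 ≡ 34^2 = 1156 ≡ 60
50^8 ≡ 60^2 = 3600 ≡ 38
50^16 ≡ 38^2 = 1444 ≡ 74
50^32 ≡ 74^2 = 5476 ≡ 133
50^64 ≡ 133^2 = 17689 ≡ 16
109 = 64 + 32 + 8 + 4 + 1, so 50^109 ≡ 16·133·38·60·50 ≡ 72 (mod 137)
59·72 = 4248 ≡ 1 (mod 137)
1 ≡ 1 (mod 137); signature holds.

passes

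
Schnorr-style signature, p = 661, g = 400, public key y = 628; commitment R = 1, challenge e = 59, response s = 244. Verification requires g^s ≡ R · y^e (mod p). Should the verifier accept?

g^s mod p:
400^2 = 160000 ≡ 38
400^4 ≡ 38^2 = 1444 ≡ 122
400^8 ≡ 122^2 = 14884 ≡ 342
400^16 ≡ 342^2 = 116964 ≡ 628
400^32 ≡ 628^2 = 394384 ≡ 428
400^64 ≡ 428^2 = 183184 ≡ 87
400^128 ≡ 87^2 = 7569 ≡ 298
244 = 128 + 64 + 32 + 16 + 4, so 400^244 ≡ 298·87·428·628·122 ≡ 11 (mod 661)
R · y^e mod p:
628^2 = 394384 ≡ 428
628^4 ≡ 428^2 = 183184 ≡ 87
628^8 ≡ 87^2 = 7569 ≡ 298
628^16 ≡ 298^2 = 88804 ≡ 230
628^32 ≡ 230^2 = 52900 ≡ 20
59 = 32 + 16 + 8 + 2 + 1, so 628^59 ≡ 20·230·298·428·628 ≡ 601 (mod 661)
1·601 = 601 ≡ 601 (mod 661)
11 ≠ 601; the check fails.

reject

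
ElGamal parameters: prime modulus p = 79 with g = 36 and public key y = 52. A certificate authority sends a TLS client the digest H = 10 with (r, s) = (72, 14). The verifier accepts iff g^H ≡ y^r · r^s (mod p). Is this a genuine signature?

genuine

Left side g^H mod p:
36^10 mod 79 = 51
Right side y^r · r^s mod p:
52^72 mod 79 = 62
72^14 mod 79 = 76
62·76 = 4712 ≡ 51 (mod 79)
51 ≡ 51 (mod 79), so the signature is genuine.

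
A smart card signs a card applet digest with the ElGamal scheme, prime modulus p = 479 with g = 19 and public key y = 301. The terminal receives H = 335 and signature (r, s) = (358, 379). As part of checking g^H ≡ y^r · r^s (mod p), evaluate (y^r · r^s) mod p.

318

301^2 = 90601 ≡ 70
301^4 ≡ 70^2 = 4900 ≡ 110
301^8 ≡ 110^2 = 12100 ≡ 125
301^16 ≡ 125^2 = 15625 ≡ 297
301^32 ≡ 297^2 = 88209 ≡ 73
301^64 ≡ 73^2 = 5329 ≡ 60
301^128 ≡ 60^2 = 3600 ≡ 247
301^256 ≡ 247^2 = 61009 ≡ 176
358 = 256 + 64 + 32 + 4 + 2, so 301^358 ≡ 176·60·73·110·70 ≡ 336 (mod 479)
358^2 = 128164 ≡ 271
358^4 ≡ 271^2 = 73441 ≡ 154
358^8 ≡ 154^2 = 23716 ≡ 245
358^16 ≡ 245^2 = 60025 ≡ 150
358^32 ≡ 150^2 = 22500 ≡ 466
358^64 ≡ 466^2 = 217156 ≡ 169
358^128 ≡ 169^2 = 28561 ≡ 300
358^256 ≡ 300^2 = 90000 ≡ 427
379 = 256 + 64 + 32 + 16 + 8 + 2 + 1, so 358^379 ≡ 427·169·466·150·245·271·358 ≡ 249 (mod 479)
y^r · r^s ≡ 336·249 = 83664 ≡ 318 (mod 479)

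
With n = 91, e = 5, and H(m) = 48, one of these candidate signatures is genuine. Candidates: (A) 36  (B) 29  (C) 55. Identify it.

C

Candidate A: 36^5 mod 91 = 43
Candidate B: 29^5 mod 91 = 22
Candidate C: 55^5 mod 91 = 48
  → matches H(m) = 48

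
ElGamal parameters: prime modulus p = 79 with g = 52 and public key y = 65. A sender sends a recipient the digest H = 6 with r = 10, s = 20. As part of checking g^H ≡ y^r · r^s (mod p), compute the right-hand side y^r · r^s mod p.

65

65^2 = 4225 ≡ 38
65^4 ≡ 38^2 = 1444 ≡ 22
65^8 ≡ 22^2 = 484 ≡ 10
10 = 8 + 2, so 65^10 ≡ 10·38 ≡ 64 (mod 79)
10^2 = 100 ≡ 21
10^4 ≡ 21^2 = 441 ≡ 46
10^8 ≡ 46^2 = 2116 ≡ 62
10^16 ≡ 62^2 = 3844 ≡ 52
20 = 16 + 4, so 10^20 ≡ 52·46 ≡ 22 (mod 79)
y^r · r^s ≡ 64·22 = 1408 ≡ 65 (mod 79)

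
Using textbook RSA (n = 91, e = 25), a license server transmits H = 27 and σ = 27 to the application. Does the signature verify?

verifies

σ^2 ≡ 27^2 = 729 ≡ 1
σ^4 ≡ 1^2 = 1
σ^8 ≡ 1^2 = 1
σ^16 ≡ 1^2 = 1
25 = 16 + 8 + 1, so σ^25 ≡ 1·1·27 ≡ 27 (mod 91)
σ^25 mod 91 = 27 matches H.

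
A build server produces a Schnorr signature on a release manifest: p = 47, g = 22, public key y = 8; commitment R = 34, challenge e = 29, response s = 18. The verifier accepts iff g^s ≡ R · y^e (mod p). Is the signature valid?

g^s mod p:
22^2 = 484 ≡ 14
22^4 ≡ 14^2 = 196 ≡ 8
22^8 ≡ 8^2 = 64 ≡ 17
22^16 ≡ 17^2 = 289 ≡ 7
18 = 16 + 2, so 22^18 ≡ 7·14 ≡ 4 (mod 47)
R · y^e mod p:
8^2 = 64 ≡ 17
8^4 ≡ 17^2 = 289 ≡ 7
8^8 ≡ 7^2 = 49 ≡ 2
8^16 ≡ 2^2 = 4
29 = 16 + 8 + 4 + 1, so 8^29 ≡ 4·2·7·8 ≡ 25 (mod 47)
34·25 = 850 ≡ 4 (mod 47)
4 ≡ 4 (mod 47); signature holds.

valid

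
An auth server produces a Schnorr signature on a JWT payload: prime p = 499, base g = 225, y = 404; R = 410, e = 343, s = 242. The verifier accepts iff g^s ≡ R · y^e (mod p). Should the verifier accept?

accept

g^s mod p:
Squares mod 499: 225^1≡225, 225^2≡226, 225^4≡178, 225^8≡247, 225^16≡131, 225^32≡195, 225^64≡101, 225^128≡221
242 = 128 + 64 + 32 + 16 + 2, so 225^242 ≡ 221·101·195·131·226 ≡ 409 (mod 499)
R · y^e mod p:
Squares mod 499: 404^1≡404, 404^2≡43, 404^4≡352, 404^8≡152, 404^16≡150, 404^32≡45, 404^64≡29, 404^128≡342, 404^256≡198
343 = 256 + 64 + 16 + 4 + 2 + 1, so 404^343 ≡ 198·29·150·352·43·404 ≡ 158 (mod 499)
410·158 = 64780 ≡ 409 (mod 499)
409 ≡ 409 (mod 499); signature holds.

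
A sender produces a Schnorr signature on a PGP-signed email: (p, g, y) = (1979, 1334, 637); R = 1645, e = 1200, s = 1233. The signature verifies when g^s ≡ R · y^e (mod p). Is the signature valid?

g^s mod p:
Squares mod 1979: 1334^1≡1334, 1334^2≡435, 1334^4≡1220, 1334^8≡192, 1334^16≡1242, 1334^32≡923, 1334^64≡959, 1334^128≡1425, 1334^256≡171, 1334^512≡1535, 1334^1024≡1215
1233 = 1024 + 128 + 64 + 16 + 1, so 1334^1233 ≡ 1215·1425·959·1242·1334 ≡ 885 (mod 1979)
R · y^e mod p:
Squares mod 1979: 637^1≡637, 637^2≡74, 637^4≡1518, 637^8≡768, 637^16≡82, 637^32≡787, 637^64≡1921, 637^128≡1385, 637^256≡574, 637^512≡962, 637^1024≡1251
1200 = 1024 + 128 + 32 + 16, so 637^1200 ≡ 1251·1385·787·82 ≡ 975 (mod 1979)
1645·975 = 1603875 ≡ 885 (mod 1979)
885 ≡ 885 (mod 1979); signature holds.

valid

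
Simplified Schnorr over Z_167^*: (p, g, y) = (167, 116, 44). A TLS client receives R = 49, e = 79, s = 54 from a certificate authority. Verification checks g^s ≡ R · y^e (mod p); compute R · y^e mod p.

Squares mod 167: 44^1≡44, 44^2≡99, 44^4≡115, 44^8≡32, 44^16≡22, 44^32≡150, 44^64≡122
79 = 64 + 8 + 4 + 2 + 1, so 44^79 ≡ 122·32·115·99·44 ≡ 61 (mod 167)
R · y^e ≡ 49·61 = 2989 ≡ 150 (mod 167)

150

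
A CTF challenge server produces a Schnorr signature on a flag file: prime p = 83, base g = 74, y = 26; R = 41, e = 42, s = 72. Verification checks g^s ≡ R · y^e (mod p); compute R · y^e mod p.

70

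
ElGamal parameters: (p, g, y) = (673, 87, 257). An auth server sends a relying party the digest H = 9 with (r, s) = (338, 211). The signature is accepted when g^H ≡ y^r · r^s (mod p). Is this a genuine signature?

Left side g^H mod p:
Squares mod 673: 87^1≡87, 87^2≡166, 87^4≡636, 87^8≡23
9 = 8 + 1, so 87^9 ≡ 23·87 ≡ 655 (mod 673)
Right side y^r · r^s mod p:
Squares mod 673: 257^1≡257, 257^2≡95, 257^4≡276, 257^8≡127, 257^16≡650, 257^32≡529, 257^64≡546, 257^128≡650, 257^256≡529
338 = 256 + 64 + 16 + 2, so 257^338 ≡ 529·546·650·95 ≡ 95 (mod 673)
Squares mod 673: 338^1≡338, 338^2≡507, 338^4≡636, 338^8≡23, 338^16≡529, 338^32≡546, 338^64≡650, 338^128≡529
211 = 128 + 64 + 16 + 2 + 1, so 338^211 ≡ 529·650·529·507·338 ≡ 184 (mod 673)
95·184 = 17480 ≡ 655 (mod 673)
655 ≡ 655 (mod 673), so the signature is genuine.

genuine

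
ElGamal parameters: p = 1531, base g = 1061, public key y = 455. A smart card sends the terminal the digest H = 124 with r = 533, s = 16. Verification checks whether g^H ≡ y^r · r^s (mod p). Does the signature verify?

verifies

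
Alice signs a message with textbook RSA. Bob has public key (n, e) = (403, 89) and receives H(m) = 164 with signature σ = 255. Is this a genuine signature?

genuine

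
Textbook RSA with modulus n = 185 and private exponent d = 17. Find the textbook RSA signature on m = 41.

m^17 mod 185 = 176

176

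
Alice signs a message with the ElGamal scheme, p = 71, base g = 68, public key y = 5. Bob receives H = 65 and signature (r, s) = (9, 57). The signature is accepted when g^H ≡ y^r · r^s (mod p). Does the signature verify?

does not verify

Left side g^H mod p:
Squares mod 71: 68^1≡68, 68^2≡9, 68^4≡10, 68^8≡29, 68^16≡60, 68^32≡50, 68^64≡15
65 = 64 + 1, so 68^65 ≡ 15·68 ≡ 26 (mod 71)
Right side y^r · r^s mod p:
Squares mod 71: 5^1≡5, 5^2≡25, 5^4≡57, 5^8≡54
9 = 8 + 1, so 5^9 ≡ 54·5 ≡ 57 (mod 71)
Squares mod 71: 9^1≡9, 9^2≡10, 9^4≡29, 9^8≡60, 9^16≡50, 9^32≡15
57 = 32 + 16 + 8 + 1, so 9^57 ≡ 15·50·60·9 ≡ 16 (mod 71)
57·16 = 912 ≡ 60 (mod 71)
26 ≠ 60, so verification fails.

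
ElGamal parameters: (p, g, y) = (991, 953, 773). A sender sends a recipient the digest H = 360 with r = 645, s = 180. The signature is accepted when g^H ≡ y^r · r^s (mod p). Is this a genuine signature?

genuine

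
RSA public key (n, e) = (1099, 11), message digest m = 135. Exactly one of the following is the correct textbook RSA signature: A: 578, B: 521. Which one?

A

Candidate A: 578^11 mod 1099 = 135
  → matches m = 135
Candidate B: 521^11 mod 1099 = 964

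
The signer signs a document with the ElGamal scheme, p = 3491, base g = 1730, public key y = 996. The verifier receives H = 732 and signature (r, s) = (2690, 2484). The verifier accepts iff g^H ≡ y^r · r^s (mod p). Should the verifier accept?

reject

Left side g^H mod p:
1730^732 mod 3491 = 1907
Right side y^r · r^s mod p:
996^2690 mod 3491 = 2174
2690^2484 mod 3491 = 2348
2174·2348 = 5104552 ≡ 710 (mod 3491)
1907 ≠ 710, so verification fails.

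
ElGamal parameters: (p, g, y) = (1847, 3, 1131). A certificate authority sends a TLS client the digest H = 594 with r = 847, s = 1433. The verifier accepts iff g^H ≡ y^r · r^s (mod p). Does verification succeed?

fails

Left side g^H mod p:
3^2 = 9
3^4 ≡ 9^2 = 81
3^8 ≡ 81^2 = 6561 ≡ 1020
3^16 ≡ 1020^2 = 1040400 ≡ 539
3^32 ≡ 539^2 = 290521 ≡ 542
3^64 ≡ 542^2 = 293764 ≡ 91
3^128 ≡ 91^2 = 8281 ≡ 893
3^256 ≡ 893^2 = 797449 ≡ 1392
3^512 ≡ 1392^2 = 1937664 ≡ 161
594 = 512 + 64 + 16 + 2, so 3^594 ≡ 161·91·539·9 ≡ 1288 (mod 1847)
Right side y^r · r^s mod p:
1131^2 = 1279161 ≡ 1037
1131^4 ≡ 1037^2 = 1075369 ≡ 415
1131^8 ≡ 415^2 = 172225 ≡ 454
1131^16 ≡ 454^2 = 206116 ≡ 1099
1131^32 ≡ 1099^2 = 1207801 ≡ 1710
1131^64 ≡ 1710^2 = 2924100 ≡ 299
1131^128 ≡ 299^2 = 89401 ≡ 745
1131^256 ≡ 745^2 = 555025 ≡ 925
1131^512 ≡ 925^2 = 855625 ≡ 464
847 = 512 + 256 + 64 + 8 + 4 + 2 + 1, so 1131^847 ≡ 464·925·299·454·415·1037·1131 ≡ 893 (mod 1847)
847^2 = 717409 ≡ 773
847^4 ≡ 773^2 = 597529 ≡ 948
847^8 ≡ 948^2 = 898704 ≡ 1062
847^16 ≡ 1062^2 = 1127844 ≡ 1174
847^32 ≡ 1174^2 = 1378276 ≡ 414
847^64 ≡ 414^2 = 171396 ≡ 1472
847^128 ≡ 1472^2 = 2166784 ≡ 253
847^256 ≡ 253^2 = 64009 ≡ 1211
847^512 ≡ 1211^2 = 1466521 ≡ 3
847^1024 ≡ 3^2 = 9
1433 = 1024 + 256 + 128 + 16 + 8 + 1, so 847^1433 ≡ 9·1211·253·1174·1062·847 ≡ 1037 (mod 1847)
893·1037 = 926041 ≡ 694 (mod 1847)
1288 ≠ 694, so verification fails.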